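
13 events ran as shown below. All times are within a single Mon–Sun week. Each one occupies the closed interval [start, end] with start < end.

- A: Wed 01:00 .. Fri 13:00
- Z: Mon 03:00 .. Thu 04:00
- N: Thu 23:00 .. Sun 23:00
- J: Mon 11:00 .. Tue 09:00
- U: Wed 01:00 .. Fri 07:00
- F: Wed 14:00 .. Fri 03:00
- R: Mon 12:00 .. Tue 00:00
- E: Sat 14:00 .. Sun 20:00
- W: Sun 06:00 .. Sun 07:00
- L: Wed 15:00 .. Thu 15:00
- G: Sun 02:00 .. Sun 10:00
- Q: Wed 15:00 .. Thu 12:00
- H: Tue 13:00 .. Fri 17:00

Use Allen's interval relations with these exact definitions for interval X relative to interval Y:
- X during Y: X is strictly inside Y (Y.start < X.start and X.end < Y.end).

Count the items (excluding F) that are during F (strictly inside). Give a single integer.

2

Target F = [Wed 14:00, Fri 03:00].
A [Wed 01:00, Fri 13:00] → contains → no.
E [Sat 14:00, Sun 20:00] → after → no.
G [Sun 02:00, Sun 10:00] → after → no.
H [Tue 13:00, Fri 17:00] → contains → no.
J [Mon 11:00, Tue 09:00] → before → no.
L [Wed 15:00, Thu 15:00] → during → counts.
N [Thu 23:00, Sun 23:00] → overlapped-by → no.
Q [Wed 15:00, Thu 12:00] → during → counts.
R [Mon 12:00, Tue 00:00] → before → no.
U [Wed 01:00, Fri 07:00] → contains → no.
W [Sun 06:00, Sun 07:00] → after → no.
Z [Mon 03:00, Thu 04:00] → overlaps → no.
Total: 2.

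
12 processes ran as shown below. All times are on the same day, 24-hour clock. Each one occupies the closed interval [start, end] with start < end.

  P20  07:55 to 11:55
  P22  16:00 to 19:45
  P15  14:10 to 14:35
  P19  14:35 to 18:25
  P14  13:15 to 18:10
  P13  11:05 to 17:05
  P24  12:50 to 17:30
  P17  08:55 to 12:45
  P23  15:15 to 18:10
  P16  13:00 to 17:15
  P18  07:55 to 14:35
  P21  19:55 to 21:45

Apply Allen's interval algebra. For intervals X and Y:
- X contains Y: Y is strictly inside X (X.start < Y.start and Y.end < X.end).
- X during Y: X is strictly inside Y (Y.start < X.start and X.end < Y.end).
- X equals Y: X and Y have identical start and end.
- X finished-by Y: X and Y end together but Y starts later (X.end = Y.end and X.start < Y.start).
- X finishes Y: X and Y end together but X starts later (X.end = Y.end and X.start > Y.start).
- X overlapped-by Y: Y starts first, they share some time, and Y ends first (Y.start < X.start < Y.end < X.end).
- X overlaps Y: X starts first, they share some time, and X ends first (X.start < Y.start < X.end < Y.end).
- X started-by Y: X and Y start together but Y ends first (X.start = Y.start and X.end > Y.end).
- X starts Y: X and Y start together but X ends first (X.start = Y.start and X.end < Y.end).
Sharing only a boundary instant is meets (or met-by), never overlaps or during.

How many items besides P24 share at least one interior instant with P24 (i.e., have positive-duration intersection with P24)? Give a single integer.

Target P24 = [12:50, 17:30].
P13 [11:05, 17:05] → overlaps → counts.
P14 [13:15, 18:10] → overlapped-by → counts.
P15 [14:10, 14:35] → during → counts.
P16 [13:00, 17:15] → during → counts.
P17 [08:55, 12:45] → before → no.
P18 [07:55, 14:35] → overlaps → counts.
P19 [14:35, 18:25] → overlapped-by → counts.
P20 [07:55, 11:55] → before → no.
P21 [19:55, 21:45] → after → no.
P22 [16:00, 19:45] → overlapped-by → counts.
P23 [15:15, 18:10] → overlapped-by → counts.
Total: 8.

8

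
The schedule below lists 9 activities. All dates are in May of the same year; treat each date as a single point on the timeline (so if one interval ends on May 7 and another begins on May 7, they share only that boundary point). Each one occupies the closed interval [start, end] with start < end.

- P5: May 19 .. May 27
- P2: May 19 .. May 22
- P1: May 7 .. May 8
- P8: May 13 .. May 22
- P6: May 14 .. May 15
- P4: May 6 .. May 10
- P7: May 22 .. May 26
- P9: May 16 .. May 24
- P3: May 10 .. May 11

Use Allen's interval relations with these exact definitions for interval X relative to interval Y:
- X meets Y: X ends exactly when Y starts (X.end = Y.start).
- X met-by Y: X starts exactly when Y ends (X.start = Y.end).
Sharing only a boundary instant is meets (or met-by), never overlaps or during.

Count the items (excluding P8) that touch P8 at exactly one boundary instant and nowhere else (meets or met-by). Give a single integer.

1

Target P8 = [May 13, May 22].
P1 [May 7, May 8] → before → no.
P2 [May 19, May 22] → finishes → no.
P3 [May 10, May 11] → before → no.
P4 [May 6, May 10] → before → no.
P5 [May 19, May 27] → overlapped-by → no.
P6 [May 14, May 15] → during → no.
P7 [May 22, May 26] → met-by → counts.
P9 [May 16, May 24] → overlapped-by → no.
Total: 1.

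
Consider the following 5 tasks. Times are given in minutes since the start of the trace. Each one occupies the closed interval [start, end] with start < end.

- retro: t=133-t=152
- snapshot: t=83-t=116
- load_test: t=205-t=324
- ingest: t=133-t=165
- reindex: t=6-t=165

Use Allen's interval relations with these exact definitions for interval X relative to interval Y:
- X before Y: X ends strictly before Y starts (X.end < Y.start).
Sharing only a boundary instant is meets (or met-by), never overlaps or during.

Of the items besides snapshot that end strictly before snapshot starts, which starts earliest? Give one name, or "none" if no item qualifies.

Target snapshot = [t=83, t=116].
ingest [t=133, t=165] → after → excluded.
load_test [t=205, t=324] → after → excluded.
reindex [t=6, t=165] → contains → excluded.
retro [t=133, t=152] → after → excluded.
No candidates → none.

none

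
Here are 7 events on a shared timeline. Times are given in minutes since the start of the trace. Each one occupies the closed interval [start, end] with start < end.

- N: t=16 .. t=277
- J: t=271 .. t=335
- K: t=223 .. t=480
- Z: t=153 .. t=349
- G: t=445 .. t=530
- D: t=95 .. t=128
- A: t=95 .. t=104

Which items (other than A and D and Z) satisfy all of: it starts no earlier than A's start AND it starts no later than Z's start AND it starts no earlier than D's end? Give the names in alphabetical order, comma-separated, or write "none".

none

Conditions: its start is no earlier than A's start (X.start >= t=95) AND its start is no later than Z's start (X.start <= t=153) AND its start is no earlier than D's end (X.start >= t=128).
G: start t=445 >= t=95? ✓; start t=445 <= t=153? ✗; start t=445 >= t=128? ✓ → no.
J: start t=271 >= t=95? ✓; start t=271 <= t=153? ✗; start t=271 >= t=128? ✓ → no.
K: start t=223 >= t=95? ✓; start t=223 <= t=153? ✗; start t=223 >= t=128? ✓ → no.
N: start t=16 >= t=95? ✗; start t=16 <= t=153? ✓; start t=16 >= t=128? ✗ → no.
Result: none.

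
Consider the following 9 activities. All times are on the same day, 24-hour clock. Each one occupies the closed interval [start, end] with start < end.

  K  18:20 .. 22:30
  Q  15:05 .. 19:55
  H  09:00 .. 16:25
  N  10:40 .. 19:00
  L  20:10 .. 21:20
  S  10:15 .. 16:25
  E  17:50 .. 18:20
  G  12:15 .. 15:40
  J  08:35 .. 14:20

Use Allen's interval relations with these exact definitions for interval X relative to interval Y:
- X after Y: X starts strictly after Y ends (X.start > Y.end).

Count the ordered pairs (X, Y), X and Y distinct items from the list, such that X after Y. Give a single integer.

16

Checking all 72 ordered pairs for relation 'after'; matching pairs in alphabetical order:
(E, G): E after G ✓
(E, H): E after H ✓
(E, J): E after J ✓
(E, S): E after S ✓
(K, G): K after G ✓
(K, H): K after H ✓
(K, J): K after J ✓
(K, S): K after S ✓
(L, E): L after E ✓
(L, G): L after G ✓
(L, H): L after H ✓
(L, J): L after J ✓
(L, N): L after N ✓
(L, Q): L after Q ✓
(L, S): L after S ✓
(Q, J): Q after J ✓
Count: 16.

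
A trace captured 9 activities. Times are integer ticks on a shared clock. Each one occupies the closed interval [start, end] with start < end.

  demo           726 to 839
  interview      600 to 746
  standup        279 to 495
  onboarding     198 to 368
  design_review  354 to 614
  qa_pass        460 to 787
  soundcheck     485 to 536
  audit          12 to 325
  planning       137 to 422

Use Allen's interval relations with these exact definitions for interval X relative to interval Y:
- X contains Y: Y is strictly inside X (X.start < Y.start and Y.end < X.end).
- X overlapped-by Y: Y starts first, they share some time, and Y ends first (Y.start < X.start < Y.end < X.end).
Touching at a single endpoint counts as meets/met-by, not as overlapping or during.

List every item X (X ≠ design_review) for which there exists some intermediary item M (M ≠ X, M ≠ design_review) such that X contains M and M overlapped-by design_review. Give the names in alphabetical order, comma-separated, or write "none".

qa_pass

Target design_review = [354, 614].
Intermediaries M with M overlapped-by design_review: interview, qa_pass.
Via interview — items with X contains interview: qa_pass.
Via qa_pass — items with X contains qa_pass: none.
Union: qa_pass.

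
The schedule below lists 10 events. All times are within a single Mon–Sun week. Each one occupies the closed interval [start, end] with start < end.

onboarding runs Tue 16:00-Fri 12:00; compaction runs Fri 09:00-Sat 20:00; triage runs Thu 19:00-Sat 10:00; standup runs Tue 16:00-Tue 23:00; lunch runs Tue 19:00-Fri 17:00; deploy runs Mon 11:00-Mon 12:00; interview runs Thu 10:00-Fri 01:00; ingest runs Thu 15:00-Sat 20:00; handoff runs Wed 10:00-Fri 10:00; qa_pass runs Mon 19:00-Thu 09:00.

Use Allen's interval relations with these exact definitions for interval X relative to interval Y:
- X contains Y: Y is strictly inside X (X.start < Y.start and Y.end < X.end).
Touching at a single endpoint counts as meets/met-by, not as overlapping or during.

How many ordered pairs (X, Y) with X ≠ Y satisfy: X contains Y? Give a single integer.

Checking all 90 ordered pairs for relation 'contains'; matching pairs in alphabetical order:
(handoff, interview): handoff contains interview ✓
(ingest, triage): ingest contains triage ✓
(lunch, handoff): lunch contains handoff ✓
(lunch, interview): lunch contains interview ✓
(onboarding, handoff): onboarding contains handoff ✓
(onboarding, interview): onboarding contains interview ✓
(qa_pass, standup): qa_pass contains standup ✓
Count: 7.

7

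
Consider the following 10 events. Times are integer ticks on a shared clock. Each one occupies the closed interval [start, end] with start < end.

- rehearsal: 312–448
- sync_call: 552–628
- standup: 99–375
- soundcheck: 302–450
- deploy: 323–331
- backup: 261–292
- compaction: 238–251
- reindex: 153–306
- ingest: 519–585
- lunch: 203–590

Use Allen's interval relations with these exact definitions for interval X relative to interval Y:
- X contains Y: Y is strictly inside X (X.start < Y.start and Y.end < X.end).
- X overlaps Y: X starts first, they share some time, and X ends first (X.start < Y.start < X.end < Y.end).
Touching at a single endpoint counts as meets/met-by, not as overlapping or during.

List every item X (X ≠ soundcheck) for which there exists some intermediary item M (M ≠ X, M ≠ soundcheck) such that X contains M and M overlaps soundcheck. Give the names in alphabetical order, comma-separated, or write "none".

standup

Target soundcheck = [302, 450].
Intermediaries M with M overlaps soundcheck: reindex, standup.
Via reindex — items with X contains reindex: standup.
Via standup — items with X contains standup: none.
Union: standup.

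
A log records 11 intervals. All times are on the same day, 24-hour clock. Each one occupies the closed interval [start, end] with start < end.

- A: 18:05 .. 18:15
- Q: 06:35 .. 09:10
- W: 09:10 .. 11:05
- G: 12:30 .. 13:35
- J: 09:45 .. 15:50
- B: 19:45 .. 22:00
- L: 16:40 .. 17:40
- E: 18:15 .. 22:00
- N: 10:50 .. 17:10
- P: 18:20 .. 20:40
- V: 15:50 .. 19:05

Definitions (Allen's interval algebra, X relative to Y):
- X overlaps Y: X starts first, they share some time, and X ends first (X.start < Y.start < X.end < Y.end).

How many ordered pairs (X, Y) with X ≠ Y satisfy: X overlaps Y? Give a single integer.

8

Checking all 110 ordered pairs for relation 'overlaps'; matching pairs in alphabetical order:
(J, N): J overlaps N ✓
(N, L): N overlaps L ✓
(N, V): N overlaps V ✓
(P, B): P overlaps B ✓
(V, E): V overlaps E ✓
(V, P): V overlaps P ✓
(W, J): W overlaps J ✓
(W, N): W overlaps N ✓
Count: 8.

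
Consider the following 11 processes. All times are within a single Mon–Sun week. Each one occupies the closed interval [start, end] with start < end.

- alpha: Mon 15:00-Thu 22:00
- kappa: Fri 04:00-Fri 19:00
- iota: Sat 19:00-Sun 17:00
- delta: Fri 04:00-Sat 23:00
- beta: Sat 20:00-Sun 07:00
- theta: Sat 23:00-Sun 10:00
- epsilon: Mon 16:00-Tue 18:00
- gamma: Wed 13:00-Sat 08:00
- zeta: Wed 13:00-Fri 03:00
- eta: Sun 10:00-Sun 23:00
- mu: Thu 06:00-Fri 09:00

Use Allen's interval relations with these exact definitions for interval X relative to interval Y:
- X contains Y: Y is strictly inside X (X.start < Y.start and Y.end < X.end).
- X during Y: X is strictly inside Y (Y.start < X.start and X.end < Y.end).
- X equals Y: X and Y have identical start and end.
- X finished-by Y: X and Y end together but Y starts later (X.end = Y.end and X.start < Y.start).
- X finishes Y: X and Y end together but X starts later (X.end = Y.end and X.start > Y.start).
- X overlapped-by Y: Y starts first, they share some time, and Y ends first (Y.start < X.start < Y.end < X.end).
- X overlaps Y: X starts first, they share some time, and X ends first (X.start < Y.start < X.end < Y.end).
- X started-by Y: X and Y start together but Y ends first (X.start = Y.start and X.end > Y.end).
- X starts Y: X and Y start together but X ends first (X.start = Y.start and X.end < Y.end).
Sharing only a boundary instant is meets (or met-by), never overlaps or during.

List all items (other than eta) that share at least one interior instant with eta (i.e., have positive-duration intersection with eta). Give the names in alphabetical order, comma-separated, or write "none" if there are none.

Target eta = [Sun 10:00, Sun 23:00].
alpha [Mon 15:00, Thu 22:00] → before → no.
beta [Sat 20:00, Sun 07:00] → before → no.
delta [Fri 04:00, Sat 23:00] → before → no.
epsilon [Mon 16:00, Tue 18:00] → before → no.
gamma [Wed 13:00, Sat 08:00] → before → no.
iota [Sat 19:00, Sun 17:00] → overlaps → yes.
kappa [Fri 04:00, Fri 19:00] → before → no.
mu [Thu 06:00, Fri 09:00] → before → no.
theta [Sat 23:00, Sun 10:00] → meets → no.
zeta [Wed 13:00, Fri 03:00] → before → no.
Result: iota.

iota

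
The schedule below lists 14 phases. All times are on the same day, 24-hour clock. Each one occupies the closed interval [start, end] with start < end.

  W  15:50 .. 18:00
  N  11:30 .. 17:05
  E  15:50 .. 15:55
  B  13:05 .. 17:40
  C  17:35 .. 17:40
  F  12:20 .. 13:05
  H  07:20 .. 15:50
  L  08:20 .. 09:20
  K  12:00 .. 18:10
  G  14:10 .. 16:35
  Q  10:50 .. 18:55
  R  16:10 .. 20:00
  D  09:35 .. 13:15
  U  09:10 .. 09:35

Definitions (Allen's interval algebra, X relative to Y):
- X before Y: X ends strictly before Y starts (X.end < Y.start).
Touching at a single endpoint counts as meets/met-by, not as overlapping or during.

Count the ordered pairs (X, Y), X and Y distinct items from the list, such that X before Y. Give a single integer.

37

Checking all 182 ordered pairs for relation 'before'; matching pairs in alphabetical order:
(D, C): D before C ✓
(D, E): D before E ✓
(D, G): D before G ✓
(D, R): D before R ✓
(D, W): D before W ✓
(E, C): E before C ✓
(E, R): E before R ✓
(F, C): F before C ✓
(F, E): F before E ✓
(F, G): F before G ✓
(F, R): F before R ✓
(F, W): F before W ✓
(G, C): G before C ✓
(H, C): H before C ✓
(H, R): H before R ✓
(L, B): L before B ✓
(L, C): L before C ✓
(L, D): L before D ✓
(L, E): L before E ✓
(L, F): L before F ✓
(L, G): L before G ✓
(L, K): L before K ✓
(L, N): L before N ✓
(L, Q): L before Q ✓
... plus 13 further pairs not listed.
Count: 37.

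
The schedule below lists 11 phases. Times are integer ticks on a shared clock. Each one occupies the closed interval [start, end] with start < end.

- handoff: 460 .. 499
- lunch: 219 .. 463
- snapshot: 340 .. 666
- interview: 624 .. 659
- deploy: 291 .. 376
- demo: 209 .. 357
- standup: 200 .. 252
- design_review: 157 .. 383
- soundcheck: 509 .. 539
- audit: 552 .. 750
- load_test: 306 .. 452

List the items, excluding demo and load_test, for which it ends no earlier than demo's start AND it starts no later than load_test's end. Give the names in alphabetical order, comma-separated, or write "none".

deploy, design_review, lunch, snapshot, standup

Conditions: its end is no earlier than demo's start (X.end >= 209) AND its start is no later than load_test's end (X.start <= 452).
audit: end 750 >= 209? ✓; start 552 <= 452? ✗ → no.
deploy: end 376 >= 209? ✓; start 291 <= 452? ✓ → yes.
design_review: end 383 >= 209? ✓; start 157 <= 452? ✓ → yes.
handoff: end 499 >= 209? ✓; start 460 <= 452? ✗ → no.
interview: end 659 >= 209? ✓; start 624 <= 452? ✗ → no.
lunch: end 463 >= 209? ✓; start 219 <= 452? ✓ → yes.
snapshot: end 666 >= 209? ✓; start 340 <= 452? ✓ → yes.
soundcheck: end 539 >= 209? ✓; start 509 <= 452? ✗ → no.
standup: end 252 >= 209? ✓; start 200 <= 452? ✓ → yes.
Result: deploy, design_review, lunch, snapshot, standup.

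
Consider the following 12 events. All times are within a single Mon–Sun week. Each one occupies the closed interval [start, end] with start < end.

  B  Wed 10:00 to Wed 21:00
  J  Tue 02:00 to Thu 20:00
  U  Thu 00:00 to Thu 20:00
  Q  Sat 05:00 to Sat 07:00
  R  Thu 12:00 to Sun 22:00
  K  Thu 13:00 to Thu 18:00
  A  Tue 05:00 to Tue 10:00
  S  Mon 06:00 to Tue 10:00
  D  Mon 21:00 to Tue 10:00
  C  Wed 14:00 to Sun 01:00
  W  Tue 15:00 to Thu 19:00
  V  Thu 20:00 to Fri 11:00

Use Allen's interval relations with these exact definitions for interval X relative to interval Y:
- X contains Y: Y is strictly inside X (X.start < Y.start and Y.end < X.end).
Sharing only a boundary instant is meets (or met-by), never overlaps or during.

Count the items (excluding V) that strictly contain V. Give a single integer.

Target V = [Thu 20:00, Fri 11:00].
A [Tue 05:00, Tue 10:00] → before → no.
B [Wed 10:00, Wed 21:00] → before → no.
C [Wed 14:00, Sun 01:00] → contains → counts.
D [Mon 21:00, Tue 10:00] → before → no.
J [Tue 02:00, Thu 20:00] → meets → no.
K [Thu 13:00, Thu 18:00] → before → no.
Q [Sat 05:00, Sat 07:00] → after → no.
R [Thu 12:00, Sun 22:00] → contains → counts.
S [Mon 06:00, Tue 10:00] → before → no.
U [Thu 00:00, Thu 20:00] → meets → no.
W [Tue 15:00, Thu 19:00] → before → no.
Total: 2.

2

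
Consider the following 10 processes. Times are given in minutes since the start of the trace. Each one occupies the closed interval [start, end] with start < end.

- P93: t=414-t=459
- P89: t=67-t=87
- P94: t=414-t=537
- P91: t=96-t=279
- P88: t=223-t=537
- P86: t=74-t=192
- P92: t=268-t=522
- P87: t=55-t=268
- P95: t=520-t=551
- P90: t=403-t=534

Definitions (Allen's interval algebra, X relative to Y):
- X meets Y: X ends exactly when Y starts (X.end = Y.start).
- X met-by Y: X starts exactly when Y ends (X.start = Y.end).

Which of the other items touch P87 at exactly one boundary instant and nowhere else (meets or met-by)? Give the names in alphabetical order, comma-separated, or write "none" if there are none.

P92

Target P87 = [t=55, t=268].
P86 [t=74, t=192] → during → no.
P88 [t=223, t=537] → overlapped-by → no.
P89 [t=67, t=87] → during → no.
P90 [t=403, t=534] → after → no.
P91 [t=96, t=279] → overlapped-by → no.
P92 [t=268, t=522] → met-by → yes.
P93 [t=414, t=459] → after → no.
P94 [t=414, t=537] → after → no.
P95 [t=520, t=551] → after → no.
Result: P92.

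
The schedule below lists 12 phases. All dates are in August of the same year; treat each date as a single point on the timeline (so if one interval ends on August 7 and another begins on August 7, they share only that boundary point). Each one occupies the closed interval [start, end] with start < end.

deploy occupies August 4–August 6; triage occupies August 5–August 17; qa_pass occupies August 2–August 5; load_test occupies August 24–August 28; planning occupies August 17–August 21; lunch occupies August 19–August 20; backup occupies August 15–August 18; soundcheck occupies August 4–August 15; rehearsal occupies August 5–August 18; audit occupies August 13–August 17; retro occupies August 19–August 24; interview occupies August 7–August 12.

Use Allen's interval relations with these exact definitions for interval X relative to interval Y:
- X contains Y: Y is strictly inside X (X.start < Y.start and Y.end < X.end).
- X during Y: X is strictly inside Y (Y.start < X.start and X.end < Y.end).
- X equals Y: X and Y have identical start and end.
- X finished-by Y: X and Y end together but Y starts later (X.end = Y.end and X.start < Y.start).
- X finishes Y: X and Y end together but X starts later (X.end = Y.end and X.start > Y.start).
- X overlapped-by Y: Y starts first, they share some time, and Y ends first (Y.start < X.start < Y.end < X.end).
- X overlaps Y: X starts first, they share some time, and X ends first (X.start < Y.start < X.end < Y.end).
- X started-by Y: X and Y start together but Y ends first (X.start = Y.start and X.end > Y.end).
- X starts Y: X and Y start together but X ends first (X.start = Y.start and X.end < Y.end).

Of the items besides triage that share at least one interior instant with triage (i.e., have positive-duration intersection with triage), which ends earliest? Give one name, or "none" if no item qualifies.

deploy

Target triage = [August 5, August 17].
audit [August 13, August 17] → finishes → candidate.
backup [August 15, August 18] → overlapped-by → candidate.
deploy [August 4, August 6] → overlaps → candidate.
interview [August 7, August 12] → during → candidate.
load_test [August 24, August 28] → after → excluded.
lunch [August 19, August 20] → after → excluded.
planning [August 17, August 21] → met-by → excluded.
qa_pass [August 2, August 5] → meets → excluded.
rehearsal [August 5, August 18] → started-by → candidate.
retro [August 19, August 24] → after → excluded.
soundcheck [August 4, August 15] → overlaps → candidate.
Among candidates, earliest end is August 6 → deploy.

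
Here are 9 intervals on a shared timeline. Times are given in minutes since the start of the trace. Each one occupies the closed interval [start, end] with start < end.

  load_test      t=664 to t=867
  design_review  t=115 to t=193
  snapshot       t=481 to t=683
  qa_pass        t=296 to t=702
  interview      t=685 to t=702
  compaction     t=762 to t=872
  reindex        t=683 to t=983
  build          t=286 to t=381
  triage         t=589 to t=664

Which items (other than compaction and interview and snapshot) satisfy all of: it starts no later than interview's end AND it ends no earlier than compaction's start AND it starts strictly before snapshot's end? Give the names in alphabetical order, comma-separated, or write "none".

Conditions: its start is no later than interview's end (X.start <= t=702) AND its end is no earlier than compaction's start (X.end >= t=762) AND its start is strictly before snapshot's end (X.start < t=683).
build: start t=286 <= t=702? ✓; end t=381 >= t=762? ✗; start t=286 < t=683? ✓ → no.
design_review: start t=115 <= t=702? ✓; end t=193 >= t=762? ✗; start t=115 < t=683? ✓ → no.
load_test: start t=664 <= t=702? ✓; end t=867 >= t=762? ✓; start t=664 < t=683? ✓ → yes.
qa_pass: start t=296 <= t=702? ✓; end t=702 >= t=762? ✗; start t=296 < t=683? ✓ → no.
reindex: start t=683 <= t=702? ✓; end t=983 >= t=762? ✓; start t=683 < t=683? ✗ → no.
triage: start t=589 <= t=702? ✓; end t=664 >= t=762? ✗; start t=589 < t=683? ✓ → no.
Result: load_test.

load_test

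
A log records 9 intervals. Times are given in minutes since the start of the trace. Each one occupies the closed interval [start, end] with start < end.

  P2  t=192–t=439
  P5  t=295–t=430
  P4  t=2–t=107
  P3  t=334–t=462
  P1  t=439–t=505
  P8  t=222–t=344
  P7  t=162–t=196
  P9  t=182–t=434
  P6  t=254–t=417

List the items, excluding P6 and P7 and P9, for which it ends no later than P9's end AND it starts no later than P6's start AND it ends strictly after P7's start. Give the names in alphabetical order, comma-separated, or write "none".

P8

Conditions: its end is no later than P9's end (X.end <= t=434) AND its start is no later than P6's start (X.start <= t=254) AND its end is strictly after P7's start (X.end > t=162).
P1: end t=505 <= t=434? ✗; start t=439 <= t=254? ✗; end t=505 > t=162? ✓ → no.
P2: end t=439 <= t=434? ✗; start t=192 <= t=254? ✓; end t=439 > t=162? ✓ → no.
P3: end t=462 <= t=434? ✗; start t=334 <= t=254? ✗; end t=462 > t=162? ✓ → no.
P4: end t=107 <= t=434? ✓; start t=2 <= t=254? ✓; end t=107 > t=162? ✗ → no.
P5: end t=430 <= t=434? ✓; start t=295 <= t=254? ✗; end t=430 > t=162? ✓ → no.
P8: end t=344 <= t=434? ✓; start t=222 <= t=254? ✓; end t=344 > t=162? ✓ → yes.
Result: P8.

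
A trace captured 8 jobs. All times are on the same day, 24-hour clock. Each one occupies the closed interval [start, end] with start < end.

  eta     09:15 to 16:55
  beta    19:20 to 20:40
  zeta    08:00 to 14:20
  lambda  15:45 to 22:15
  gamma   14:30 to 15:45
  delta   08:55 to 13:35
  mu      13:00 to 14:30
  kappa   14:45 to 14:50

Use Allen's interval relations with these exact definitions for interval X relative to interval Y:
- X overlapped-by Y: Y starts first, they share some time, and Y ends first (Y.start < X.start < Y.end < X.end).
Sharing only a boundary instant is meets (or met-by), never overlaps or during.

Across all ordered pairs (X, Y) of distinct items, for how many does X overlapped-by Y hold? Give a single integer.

5

Checking all 56 ordered pairs for relation 'overlapped-by'; matching pairs in alphabetical order:
(eta, delta): eta overlapped-by delta ✓
(eta, zeta): eta overlapped-by zeta ✓
(lambda, eta): lambda overlapped-by eta ✓
(mu, delta): mu overlapped-by delta ✓
(mu, zeta): mu overlapped-by zeta ✓
Count: 5.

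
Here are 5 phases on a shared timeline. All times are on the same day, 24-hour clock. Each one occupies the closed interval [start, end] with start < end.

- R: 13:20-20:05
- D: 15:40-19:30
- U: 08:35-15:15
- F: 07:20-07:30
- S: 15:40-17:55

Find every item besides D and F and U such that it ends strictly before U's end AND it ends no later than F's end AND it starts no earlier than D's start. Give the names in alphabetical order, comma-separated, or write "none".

none

Conditions: its end is strictly before U's end (X.end < 15:15) AND its end is no later than F's end (X.end <= 07:30) AND its start is no earlier than D's start (X.start >= 15:40).
R: end 20:05 < 15:15? ✗; end 20:05 <= 07:30? ✗; start 13:20 >= 15:40? ✗ → no.
S: end 17:55 < 15:15? ✗; end 17:55 <= 07:30? ✗; start 15:40 >= 15:40? ✓ → no.
Result: none.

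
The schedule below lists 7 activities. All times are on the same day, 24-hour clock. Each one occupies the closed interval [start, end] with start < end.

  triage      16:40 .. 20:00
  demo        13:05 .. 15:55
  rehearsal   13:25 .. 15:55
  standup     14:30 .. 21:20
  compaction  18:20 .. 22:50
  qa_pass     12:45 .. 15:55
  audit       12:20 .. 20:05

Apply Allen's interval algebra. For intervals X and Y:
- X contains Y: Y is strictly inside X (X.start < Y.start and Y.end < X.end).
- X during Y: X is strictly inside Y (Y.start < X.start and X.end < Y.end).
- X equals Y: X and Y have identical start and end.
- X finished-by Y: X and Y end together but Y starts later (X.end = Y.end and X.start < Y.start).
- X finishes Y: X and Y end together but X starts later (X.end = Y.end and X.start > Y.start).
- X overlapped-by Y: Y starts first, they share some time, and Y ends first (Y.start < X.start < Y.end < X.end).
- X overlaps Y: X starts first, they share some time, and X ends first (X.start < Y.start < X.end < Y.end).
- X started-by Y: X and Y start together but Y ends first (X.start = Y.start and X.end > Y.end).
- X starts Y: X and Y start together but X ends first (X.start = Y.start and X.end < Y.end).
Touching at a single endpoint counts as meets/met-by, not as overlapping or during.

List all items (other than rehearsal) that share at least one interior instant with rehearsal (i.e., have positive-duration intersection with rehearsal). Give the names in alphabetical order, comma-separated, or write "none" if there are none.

Target rehearsal = [13:25, 15:55].
audit [12:20, 20:05] → contains → yes.
compaction [18:20, 22:50] → after → no.
demo [13:05, 15:55] → finished-by → yes.
qa_pass [12:45, 15:55] → finished-by → yes.
standup [14:30, 21:20] → overlapped-by → yes.
triage [16:40, 20:00] → after → no.
Result: audit, demo, qa_pass, standup.

audit, demo, qa_pass, standup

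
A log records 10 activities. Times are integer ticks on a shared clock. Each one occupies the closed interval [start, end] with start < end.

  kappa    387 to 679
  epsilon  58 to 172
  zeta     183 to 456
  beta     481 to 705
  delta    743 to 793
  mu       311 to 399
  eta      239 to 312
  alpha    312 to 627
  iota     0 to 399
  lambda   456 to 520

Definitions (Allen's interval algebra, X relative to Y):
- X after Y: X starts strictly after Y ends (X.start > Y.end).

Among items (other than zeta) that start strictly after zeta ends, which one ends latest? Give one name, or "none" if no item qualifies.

delta

Target zeta = [183, 456].
alpha [312, 627] → overlapped-by → excluded.
beta [481, 705] → after → candidate.
delta [743, 793] → after → candidate.
epsilon [58, 172] → before → excluded.
eta [239, 312] → during → excluded.
iota [0, 399] → overlaps → excluded.
kappa [387, 679] → overlapped-by → excluded.
lambda [456, 520] → met-by → excluded.
mu [311, 399] → during → excluded.
Among candidates, latest end is 793 → delta.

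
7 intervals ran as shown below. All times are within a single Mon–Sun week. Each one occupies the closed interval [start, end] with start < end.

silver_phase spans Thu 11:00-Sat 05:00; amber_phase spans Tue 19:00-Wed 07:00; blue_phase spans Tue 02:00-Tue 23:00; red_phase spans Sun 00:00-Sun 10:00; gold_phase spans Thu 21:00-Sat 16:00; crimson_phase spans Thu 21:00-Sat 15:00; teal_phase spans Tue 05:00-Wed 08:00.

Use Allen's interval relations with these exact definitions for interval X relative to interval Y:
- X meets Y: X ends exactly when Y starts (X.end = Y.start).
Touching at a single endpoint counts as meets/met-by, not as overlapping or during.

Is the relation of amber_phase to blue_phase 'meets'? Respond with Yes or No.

amber_phase = [Tue 19:00, Wed 07:00], blue_phase = [Tue 02:00, Tue 23:00].
Actual relation of amber_phase to blue_phase: overlapped-by.
Asked whether 'meets' holds → No.

No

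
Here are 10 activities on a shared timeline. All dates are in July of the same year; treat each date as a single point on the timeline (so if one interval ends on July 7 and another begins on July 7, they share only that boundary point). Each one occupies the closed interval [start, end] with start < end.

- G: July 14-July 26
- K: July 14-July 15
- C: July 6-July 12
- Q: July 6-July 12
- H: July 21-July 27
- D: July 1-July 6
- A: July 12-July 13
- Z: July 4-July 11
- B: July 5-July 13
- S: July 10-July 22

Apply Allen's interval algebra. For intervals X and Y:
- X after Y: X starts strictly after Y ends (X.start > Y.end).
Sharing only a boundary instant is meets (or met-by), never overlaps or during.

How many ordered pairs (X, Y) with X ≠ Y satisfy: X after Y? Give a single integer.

Checking all 90 ordered pairs for relation 'after'; matching pairs in alphabetical order:
(A, D): A after D ✓
(A, Z): A after Z ✓
(G, A): G after A ✓
(G, B): G after B ✓
(G, C): G after C ✓
(G, D): G after D ✓
(G, Q): G after Q ✓
(G, Z): G after Z ✓
(H, A): H after A ✓
(H, B): H after B ✓
(H, C): H after C ✓
(H, D): H after D ✓
(H, K): H after K ✓
(H, Q): H after Q ✓
(H, Z): H after Z ✓
(K, A): K after A ✓
(K, B): K after B ✓
(K, C): K after C ✓
(K, D): K after D ✓
(K, Q): K after Q ✓
(K, Z): K after Z ✓
(S, D): S after D ✓
Count: 22.

22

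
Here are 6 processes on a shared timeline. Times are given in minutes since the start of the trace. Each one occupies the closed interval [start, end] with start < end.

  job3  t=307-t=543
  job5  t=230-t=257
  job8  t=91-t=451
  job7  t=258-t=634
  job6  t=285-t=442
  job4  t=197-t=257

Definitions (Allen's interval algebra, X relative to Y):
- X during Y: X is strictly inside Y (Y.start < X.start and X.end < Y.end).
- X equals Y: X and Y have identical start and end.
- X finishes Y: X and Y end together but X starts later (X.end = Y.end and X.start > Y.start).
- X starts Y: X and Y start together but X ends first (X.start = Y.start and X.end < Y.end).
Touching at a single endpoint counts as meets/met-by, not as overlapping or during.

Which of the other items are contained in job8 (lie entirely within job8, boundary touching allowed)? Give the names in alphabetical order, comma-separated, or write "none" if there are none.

job4, job5, job6

Target job8 = [t=91, t=451].
job3 [t=307, t=543] → overlapped-by → no.
job4 [t=197, t=257] → during → yes.
job5 [t=230, t=257] → during → yes.
job6 [t=285, t=442] → during → yes.
job7 [t=258, t=634] → overlapped-by → no.
Result: job4, job5, job6.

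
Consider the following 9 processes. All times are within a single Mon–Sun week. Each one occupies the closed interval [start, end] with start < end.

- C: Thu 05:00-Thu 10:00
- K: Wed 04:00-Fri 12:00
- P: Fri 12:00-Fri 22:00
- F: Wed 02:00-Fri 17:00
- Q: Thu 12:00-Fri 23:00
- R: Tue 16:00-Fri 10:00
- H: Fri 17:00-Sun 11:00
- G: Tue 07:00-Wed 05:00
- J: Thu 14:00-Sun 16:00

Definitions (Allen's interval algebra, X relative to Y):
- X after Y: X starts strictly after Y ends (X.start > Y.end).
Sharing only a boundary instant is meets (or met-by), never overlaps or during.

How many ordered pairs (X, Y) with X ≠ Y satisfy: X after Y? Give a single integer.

12

Checking all 72 ordered pairs for relation 'after'; matching pairs in alphabetical order:
(C, G): C after G ✓
(H, C): H after C ✓
(H, G): H after G ✓
(H, K): H after K ✓
(H, R): H after R ✓
(J, C): J after C ✓
(J, G): J after G ✓
(P, C): P after C ✓
(P, G): P after G ✓
(P, R): P after R ✓
(Q, C): Q after C ✓
(Q, G): Q after G ✓
Count: 12.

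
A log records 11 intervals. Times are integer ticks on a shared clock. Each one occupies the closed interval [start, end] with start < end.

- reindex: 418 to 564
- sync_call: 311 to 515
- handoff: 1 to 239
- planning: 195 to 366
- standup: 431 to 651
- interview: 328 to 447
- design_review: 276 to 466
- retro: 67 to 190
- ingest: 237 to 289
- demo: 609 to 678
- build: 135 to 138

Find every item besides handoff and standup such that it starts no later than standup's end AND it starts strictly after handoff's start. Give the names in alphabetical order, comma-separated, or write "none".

Conditions: its start is no later than standup's end (X.start <= 651) AND its start is strictly after handoff's start (X.start > 1).
build: start 135 <= 651? ✓; start 135 > 1? ✓ → yes.
demo: start 609 <= 651? ✓; start 609 > 1? ✓ → yes.
design_review: start 276 <= 651? ✓; start 276 > 1? ✓ → yes.
ingest: start 237 <= 651? ✓; start 237 > 1? ✓ → yes.
interview: start 328 <= 651? ✓; start 328 > 1? ✓ → yes.
planning: start 195 <= 651? ✓; start 195 > 1? ✓ → yes.
reindex: start 418 <= 651? ✓; start 418 > 1? ✓ → yes.
retro: start 67 <= 651? ✓; start 67 > 1? ✓ → yes.
sync_call: start 311 <= 651? ✓; start 311 > 1? ✓ → yes.
Result: build, demo, design_review, ingest, interview, planning, reindex, retro, sync_call.

build, demo, design_review, ingest, interview, planning, reindex, retro, sync_call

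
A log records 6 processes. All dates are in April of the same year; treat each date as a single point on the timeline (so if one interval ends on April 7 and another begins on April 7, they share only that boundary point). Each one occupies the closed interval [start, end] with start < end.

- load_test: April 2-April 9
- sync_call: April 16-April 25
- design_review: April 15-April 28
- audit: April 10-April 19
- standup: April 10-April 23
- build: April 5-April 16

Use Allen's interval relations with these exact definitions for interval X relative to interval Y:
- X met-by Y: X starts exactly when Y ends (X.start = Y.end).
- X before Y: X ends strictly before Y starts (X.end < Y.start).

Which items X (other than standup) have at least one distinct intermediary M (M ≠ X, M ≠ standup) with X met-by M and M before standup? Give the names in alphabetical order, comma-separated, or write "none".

Target standup = [April 10, April 23].
Intermediaries M with M before standup: load_test.
Via load_test — items with X met-by load_test: none.
Union: none.

none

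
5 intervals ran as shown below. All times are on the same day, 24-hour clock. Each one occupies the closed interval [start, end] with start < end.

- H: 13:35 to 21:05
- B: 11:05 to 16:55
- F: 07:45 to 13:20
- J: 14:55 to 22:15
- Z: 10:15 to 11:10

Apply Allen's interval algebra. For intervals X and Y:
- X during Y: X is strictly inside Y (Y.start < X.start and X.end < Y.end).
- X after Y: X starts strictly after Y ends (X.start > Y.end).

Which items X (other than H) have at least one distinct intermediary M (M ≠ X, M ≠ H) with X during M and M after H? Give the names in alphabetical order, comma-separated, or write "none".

Target H = [13:35, 21:05].
Intermediaries M with M after H: none.
Union: none.

none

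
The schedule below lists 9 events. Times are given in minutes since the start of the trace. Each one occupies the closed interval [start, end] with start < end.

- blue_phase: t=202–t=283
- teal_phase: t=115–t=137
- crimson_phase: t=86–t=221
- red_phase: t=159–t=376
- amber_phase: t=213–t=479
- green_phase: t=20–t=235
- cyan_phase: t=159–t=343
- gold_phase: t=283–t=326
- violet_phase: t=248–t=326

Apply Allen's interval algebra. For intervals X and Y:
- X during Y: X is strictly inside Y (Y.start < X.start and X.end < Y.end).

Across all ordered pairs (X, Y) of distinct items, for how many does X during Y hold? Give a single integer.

Checking all 72 ordered pairs for relation 'during'; matching pairs in alphabetical order:
(blue_phase, cyan_phase): blue_phase during cyan_phase ✓
(blue_phase, red_phase): blue_phase during red_phase ✓
(crimson_phase, green_phase): crimson_phase during green_phase ✓
(gold_phase, amber_phase): gold_phase during amber_phase ✓
(gold_phase, cyan_phase): gold_phase during cyan_phase ✓
(gold_phase, red_phase): gold_phase during red_phase ✓
(teal_phase, crimson_phase): teal_phase during crimson_phase ✓
(teal_phase, green_phase): teal_phase during green_phase ✓
(violet_phase, amber_phase): violet_phase during amber_phase ✓
(violet_phase, cyan_phase): violet_phase during cyan_phase ✓
(violet_phase, red_phase): violet_phase during red_phase ✓
Count: 11.

11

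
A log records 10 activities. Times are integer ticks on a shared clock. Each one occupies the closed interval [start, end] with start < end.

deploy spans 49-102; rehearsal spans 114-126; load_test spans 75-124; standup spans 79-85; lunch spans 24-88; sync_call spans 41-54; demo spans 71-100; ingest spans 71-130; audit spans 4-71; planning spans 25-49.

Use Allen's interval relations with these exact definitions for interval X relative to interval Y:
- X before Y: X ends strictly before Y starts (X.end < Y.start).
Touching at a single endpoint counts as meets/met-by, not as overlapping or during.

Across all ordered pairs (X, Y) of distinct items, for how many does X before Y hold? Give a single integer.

17

Checking all 90 ordered pairs for relation 'before'; matching pairs in alphabetical order:
(audit, load_test): audit before load_test ✓
(audit, rehearsal): audit before rehearsal ✓
(audit, standup): audit before standup ✓
(demo, rehearsal): demo before rehearsal ✓
(deploy, rehearsal): deploy before rehearsal ✓
(lunch, rehearsal): lunch before rehearsal ✓
(planning, demo): planning before demo ✓
(planning, ingest): planning before ingest ✓
(planning, load_test): planning before load_test ✓
(planning, rehearsal): planning before rehearsal ✓
(planning, standup): planning before standup ✓
(standup, rehearsal): standup before rehearsal ✓
(sync_call, demo): sync_call before demo ✓
(sync_call, ingest): sync_call before ingest ✓
(sync_call, load_test): sync_call before load_test ✓
(sync_call, rehearsal): sync_call before rehearsal ✓
(sync_call, standup): sync_call before standup ✓
Count: 17.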